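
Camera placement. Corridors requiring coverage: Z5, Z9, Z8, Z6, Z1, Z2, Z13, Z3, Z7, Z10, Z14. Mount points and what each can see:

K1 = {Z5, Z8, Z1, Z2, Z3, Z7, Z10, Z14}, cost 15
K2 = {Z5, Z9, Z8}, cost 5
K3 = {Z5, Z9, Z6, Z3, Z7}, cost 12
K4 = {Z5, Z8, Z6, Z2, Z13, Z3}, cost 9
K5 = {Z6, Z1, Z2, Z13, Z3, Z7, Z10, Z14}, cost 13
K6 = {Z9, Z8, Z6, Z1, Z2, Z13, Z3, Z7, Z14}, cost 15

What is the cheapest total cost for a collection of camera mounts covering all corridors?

18

K2, K5 cover every corridor at cost 5 + 13 = 18.
Any cover uses at least 2 camera mounts; among all covering selections none totals below 18.
Greedy by coverage-per-cost would pick K4, K5, K2 for 27 — worse than the optimum 18.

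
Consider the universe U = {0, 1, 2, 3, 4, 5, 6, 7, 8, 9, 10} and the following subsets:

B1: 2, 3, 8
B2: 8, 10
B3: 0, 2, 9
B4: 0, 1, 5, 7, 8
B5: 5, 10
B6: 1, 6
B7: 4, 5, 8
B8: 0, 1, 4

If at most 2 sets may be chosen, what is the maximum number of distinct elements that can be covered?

Choosing B1, B4 covers {0, 1, 2, 3, 5, 7, 8} — 7 elements.
No choice of 2 sets does better; here 4, 6, 9, 10 are left uncovered.

7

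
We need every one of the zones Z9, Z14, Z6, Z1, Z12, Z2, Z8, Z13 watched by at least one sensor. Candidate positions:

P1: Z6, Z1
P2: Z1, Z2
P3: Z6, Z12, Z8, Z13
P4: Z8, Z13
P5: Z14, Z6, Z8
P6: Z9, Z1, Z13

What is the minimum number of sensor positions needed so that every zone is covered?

P2, P3, P5, P6 together cover {Z9, Z14, Z6, Z1, Z12, Z2, Z8, Z13} — every zone.
No 3 of the 6 sensor positions cover everything (all 20 triples fall short), so 4 is minimum.

4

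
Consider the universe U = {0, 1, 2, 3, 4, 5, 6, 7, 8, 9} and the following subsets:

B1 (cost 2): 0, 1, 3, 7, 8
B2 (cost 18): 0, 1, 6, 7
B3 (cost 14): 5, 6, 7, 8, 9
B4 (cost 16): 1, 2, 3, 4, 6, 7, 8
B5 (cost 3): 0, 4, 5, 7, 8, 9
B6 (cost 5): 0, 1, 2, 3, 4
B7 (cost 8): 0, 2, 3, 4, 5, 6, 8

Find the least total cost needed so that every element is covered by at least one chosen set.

13

B1, B5, B7 cover every element at cost 2 + 3 + 8 = 13.
Any cover uses at least 2 sets; among all covering selections none totals below 13.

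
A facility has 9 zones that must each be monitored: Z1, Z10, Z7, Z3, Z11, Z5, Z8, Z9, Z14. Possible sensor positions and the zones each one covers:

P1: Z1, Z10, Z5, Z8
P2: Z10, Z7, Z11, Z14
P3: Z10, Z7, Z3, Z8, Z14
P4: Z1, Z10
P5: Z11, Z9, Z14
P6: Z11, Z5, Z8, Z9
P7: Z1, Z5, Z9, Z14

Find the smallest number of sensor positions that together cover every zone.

3

P1, P3, P5 together cover {Z1, Z10, Z7, Z3, Z11, Z5, Z8, Z9, Z14} — every zone.
No 2 of the 7 sensor positions cover everything (all 21 pairs fall short), so 3 is minimum.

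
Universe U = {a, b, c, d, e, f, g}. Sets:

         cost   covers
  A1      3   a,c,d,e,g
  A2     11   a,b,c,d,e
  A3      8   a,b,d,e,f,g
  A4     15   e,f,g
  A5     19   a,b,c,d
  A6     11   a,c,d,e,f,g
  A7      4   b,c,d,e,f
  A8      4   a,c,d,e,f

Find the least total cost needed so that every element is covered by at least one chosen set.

A1, A7 cover every element at cost 3 + 4 = 7.
Any cover uses at least 2 sets; among all covering selections none totals below 7.

7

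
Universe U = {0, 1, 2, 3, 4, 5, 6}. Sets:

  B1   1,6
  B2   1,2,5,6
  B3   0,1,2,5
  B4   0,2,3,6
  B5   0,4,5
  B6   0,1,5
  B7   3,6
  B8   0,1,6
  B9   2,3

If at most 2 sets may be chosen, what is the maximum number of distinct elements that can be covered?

Choosing B2, B4 covers {0, 1, 2, 3, 5, 6} — 6 elements.
No choice of 2 sets does better; here 4 is left uncovered.

6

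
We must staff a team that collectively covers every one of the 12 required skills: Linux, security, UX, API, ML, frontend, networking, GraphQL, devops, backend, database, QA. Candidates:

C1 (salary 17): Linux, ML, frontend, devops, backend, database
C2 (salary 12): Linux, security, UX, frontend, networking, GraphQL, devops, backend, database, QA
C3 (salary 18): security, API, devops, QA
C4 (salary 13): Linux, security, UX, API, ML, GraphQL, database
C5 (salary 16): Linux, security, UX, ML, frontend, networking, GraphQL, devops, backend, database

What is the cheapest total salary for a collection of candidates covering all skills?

C2, C4 cover every skill at salary 12 + 13 = 25.
Any cover uses at least 2 candidates; among all covering selections none totals below 25.

25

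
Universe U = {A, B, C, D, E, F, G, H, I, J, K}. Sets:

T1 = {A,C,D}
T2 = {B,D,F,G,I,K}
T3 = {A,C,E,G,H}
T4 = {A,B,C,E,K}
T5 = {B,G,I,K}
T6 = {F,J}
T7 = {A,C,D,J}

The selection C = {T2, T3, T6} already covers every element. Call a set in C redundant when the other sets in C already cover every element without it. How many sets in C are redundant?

0

Drop T2: B, D, I, K uncovered — not redundant.
Drop T3: A, C, E, H uncovered — not redundant.
Drop T6: J uncovered — not redundant.
None of the sets in C is redundant.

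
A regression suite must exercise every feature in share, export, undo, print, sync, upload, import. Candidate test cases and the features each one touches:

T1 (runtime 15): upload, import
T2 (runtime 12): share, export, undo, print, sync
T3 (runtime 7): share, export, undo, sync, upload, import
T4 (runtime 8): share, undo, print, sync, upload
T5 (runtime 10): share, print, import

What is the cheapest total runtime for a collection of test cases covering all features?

15

T3, T4 cover every feature at runtime 7 + 8 = 15.
Any cover uses at least 2 test cases; among all covering selections none totals below 15.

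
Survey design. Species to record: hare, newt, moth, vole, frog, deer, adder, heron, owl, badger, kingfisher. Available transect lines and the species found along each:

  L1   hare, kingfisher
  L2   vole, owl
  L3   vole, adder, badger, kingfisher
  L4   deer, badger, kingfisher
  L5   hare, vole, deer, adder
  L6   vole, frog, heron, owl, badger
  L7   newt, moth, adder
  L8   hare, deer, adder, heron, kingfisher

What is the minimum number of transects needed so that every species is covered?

3

L6, L7, L8 together cover {hare, newt, moth, vole, frog, deer, adder, heron, owl, badger, kingfisher} — every species.
No 2 of the 8 transects cover everything (all 28 pairs fall short), so 3 is minimum.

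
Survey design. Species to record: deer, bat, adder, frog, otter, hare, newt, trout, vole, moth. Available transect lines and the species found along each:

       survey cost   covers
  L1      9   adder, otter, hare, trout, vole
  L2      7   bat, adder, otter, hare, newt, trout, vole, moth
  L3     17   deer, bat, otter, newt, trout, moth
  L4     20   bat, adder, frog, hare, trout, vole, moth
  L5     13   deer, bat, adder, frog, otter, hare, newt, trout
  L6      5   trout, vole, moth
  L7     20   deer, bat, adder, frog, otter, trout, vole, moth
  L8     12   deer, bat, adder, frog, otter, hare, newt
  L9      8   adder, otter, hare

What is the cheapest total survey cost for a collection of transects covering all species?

L6, L8 cover every species at survey cost 5 + 12 = 17.
Any cover uses at least 2 transects; among all covering selections none totals below 17.

17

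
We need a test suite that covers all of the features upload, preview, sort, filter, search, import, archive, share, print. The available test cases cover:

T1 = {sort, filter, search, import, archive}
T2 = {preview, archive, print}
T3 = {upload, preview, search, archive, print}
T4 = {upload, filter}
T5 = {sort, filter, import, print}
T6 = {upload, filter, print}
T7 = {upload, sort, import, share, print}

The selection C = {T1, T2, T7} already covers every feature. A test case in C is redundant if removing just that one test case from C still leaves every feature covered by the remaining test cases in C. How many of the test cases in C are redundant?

0

Drop T1: filter, search uncovered — not redundant.
Drop T2: preview uncovered — not redundant.
Drop T7: upload, share uncovered — not redundant.
None of the test cases in C is redundant.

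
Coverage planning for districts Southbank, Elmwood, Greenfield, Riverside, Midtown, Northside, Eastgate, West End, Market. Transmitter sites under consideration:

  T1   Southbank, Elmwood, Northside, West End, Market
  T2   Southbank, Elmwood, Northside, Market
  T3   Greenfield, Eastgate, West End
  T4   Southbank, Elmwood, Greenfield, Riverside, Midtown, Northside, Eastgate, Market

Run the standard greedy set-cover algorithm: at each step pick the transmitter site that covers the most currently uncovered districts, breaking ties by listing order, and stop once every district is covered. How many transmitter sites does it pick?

2

Pick 1: T4 covers 8 new districts (Southbank, Elmwood, Greenfield, Riverside, Midtown, Northside, Eastgate, Market).
Pick 2: T1 covers 1 new districts (West End).
Greedy uses 2 transmitter sites.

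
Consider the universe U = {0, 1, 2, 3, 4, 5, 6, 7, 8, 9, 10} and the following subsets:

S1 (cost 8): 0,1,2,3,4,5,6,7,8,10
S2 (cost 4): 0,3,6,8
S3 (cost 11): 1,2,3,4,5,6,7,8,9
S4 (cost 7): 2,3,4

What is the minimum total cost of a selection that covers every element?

S1, S3 cover every element at cost 8 + 11 = 19.
Any cover uses at least 2 sets; among all covering selections none totals below 19.

19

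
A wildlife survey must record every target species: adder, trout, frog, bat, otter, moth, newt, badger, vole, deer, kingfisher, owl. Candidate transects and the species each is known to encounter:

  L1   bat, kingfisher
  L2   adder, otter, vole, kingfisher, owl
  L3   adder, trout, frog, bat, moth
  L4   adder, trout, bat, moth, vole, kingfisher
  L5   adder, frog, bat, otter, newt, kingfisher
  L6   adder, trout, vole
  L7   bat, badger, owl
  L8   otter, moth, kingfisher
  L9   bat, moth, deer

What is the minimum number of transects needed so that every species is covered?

L4, L5, L7, L9 together cover {adder, trout, frog, bat, otter, moth, newt, badger, vole, deer, kingfisher, owl} — every species.
No 3 of the 9 transects cover everything (all 84 triples fall short), so 4 is minimum.

4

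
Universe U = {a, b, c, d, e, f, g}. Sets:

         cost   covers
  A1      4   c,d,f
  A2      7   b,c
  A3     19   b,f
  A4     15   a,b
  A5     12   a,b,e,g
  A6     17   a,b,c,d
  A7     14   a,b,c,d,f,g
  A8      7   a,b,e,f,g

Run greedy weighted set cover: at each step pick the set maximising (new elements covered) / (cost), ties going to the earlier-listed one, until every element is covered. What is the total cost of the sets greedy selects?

11

Pick 1: A1 adds 3 new (c, d, f) at cost 4 (ratio 3/4).
Pick 2: A8 adds 4 new (a, b, e, g) at cost 7 (ratio 4/7).
Greedy total cost: 4 + 7 = 11.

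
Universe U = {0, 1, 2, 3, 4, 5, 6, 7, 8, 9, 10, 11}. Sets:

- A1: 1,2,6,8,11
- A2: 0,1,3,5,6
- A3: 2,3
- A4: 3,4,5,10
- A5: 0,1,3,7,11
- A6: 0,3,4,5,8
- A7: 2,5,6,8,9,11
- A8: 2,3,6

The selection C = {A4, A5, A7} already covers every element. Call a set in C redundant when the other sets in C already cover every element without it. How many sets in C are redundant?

Drop A4: 4, 10 uncovered — not redundant.
Drop A5: 0, 1, 7 uncovered — not redundant.
Drop A7: 2, 6, 8, 9 uncovered — not redundant.
None of the sets in C is redundant.

0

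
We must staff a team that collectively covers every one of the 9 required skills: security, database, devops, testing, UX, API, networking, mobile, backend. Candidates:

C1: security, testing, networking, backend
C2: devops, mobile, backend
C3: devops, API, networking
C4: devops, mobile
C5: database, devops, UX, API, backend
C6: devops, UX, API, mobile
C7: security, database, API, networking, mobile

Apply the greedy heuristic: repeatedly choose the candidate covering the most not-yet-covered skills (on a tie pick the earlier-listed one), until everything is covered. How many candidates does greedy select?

Pick 1: C5 covers 5 new skills (database, devops, UX, API, backend).
Pick 2: C1 covers 3 new skills (security, testing, networking).
Pick 3: C2 covers 1 new skills (mobile).
Greedy uses 3 candidates.

3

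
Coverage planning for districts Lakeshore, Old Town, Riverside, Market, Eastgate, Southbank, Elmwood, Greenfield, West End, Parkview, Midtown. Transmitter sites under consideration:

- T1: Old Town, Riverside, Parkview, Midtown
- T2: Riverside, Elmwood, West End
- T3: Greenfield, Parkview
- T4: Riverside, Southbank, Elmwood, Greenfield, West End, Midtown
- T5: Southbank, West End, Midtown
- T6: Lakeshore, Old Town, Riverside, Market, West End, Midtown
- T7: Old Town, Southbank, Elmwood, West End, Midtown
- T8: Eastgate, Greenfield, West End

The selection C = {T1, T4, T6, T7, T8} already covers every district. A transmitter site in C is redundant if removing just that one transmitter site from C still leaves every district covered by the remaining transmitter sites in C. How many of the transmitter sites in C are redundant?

Drop T1: Parkview uncovered — not redundant.
Drop T4: the rest still cover every district — redundant.
Drop T6: Lakeshore, Market uncovered — not redundant.
Drop T7: the rest still cover every district — redundant.
Drop T8: Eastgate uncovered — not redundant.
2 redundant: T4, T7.

2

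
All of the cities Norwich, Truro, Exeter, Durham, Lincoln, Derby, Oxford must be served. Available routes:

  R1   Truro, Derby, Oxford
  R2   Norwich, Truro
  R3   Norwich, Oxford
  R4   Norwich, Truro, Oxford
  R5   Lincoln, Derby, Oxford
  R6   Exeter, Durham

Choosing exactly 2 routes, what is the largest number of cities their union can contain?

5

Choosing R1, R6 covers {Truro, Exeter, Durham, Derby, Oxford} — 5 cities.
No choice of 2 routes does better; here Norwich, Lincoln are left uncovered.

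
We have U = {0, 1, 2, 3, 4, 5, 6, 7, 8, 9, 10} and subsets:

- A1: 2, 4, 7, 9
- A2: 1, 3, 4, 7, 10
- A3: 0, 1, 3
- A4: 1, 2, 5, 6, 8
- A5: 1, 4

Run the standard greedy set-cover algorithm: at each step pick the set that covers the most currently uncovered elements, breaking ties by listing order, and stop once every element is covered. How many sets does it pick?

4

Pick 1: A2 covers 5 new elements (1, 3, 4, 7, 10).
Pick 2: A4 covers 4 new elements (2, 5, 6, 8).
Pick 3: A1 covers 1 new elements (9).
Pick 4: A3 covers 1 new elements (0).
Greedy uses 4 sets.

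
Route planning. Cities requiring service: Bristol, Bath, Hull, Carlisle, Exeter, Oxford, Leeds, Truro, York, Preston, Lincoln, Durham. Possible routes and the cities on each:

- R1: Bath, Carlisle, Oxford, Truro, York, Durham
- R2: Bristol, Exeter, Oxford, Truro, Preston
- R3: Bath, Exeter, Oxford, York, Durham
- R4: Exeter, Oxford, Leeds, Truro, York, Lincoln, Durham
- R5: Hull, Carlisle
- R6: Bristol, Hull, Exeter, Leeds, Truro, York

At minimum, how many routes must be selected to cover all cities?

R1, R2, R4, R5 together cover {Bristol, Bath, Hull, Carlisle, Exeter, Oxford, Leeds, Truro, York, Preston, Lincoln, Durham} — every city.
No 3 of the 6 routes cover everything (all 20 triples fall short), so 4 is minimum.

4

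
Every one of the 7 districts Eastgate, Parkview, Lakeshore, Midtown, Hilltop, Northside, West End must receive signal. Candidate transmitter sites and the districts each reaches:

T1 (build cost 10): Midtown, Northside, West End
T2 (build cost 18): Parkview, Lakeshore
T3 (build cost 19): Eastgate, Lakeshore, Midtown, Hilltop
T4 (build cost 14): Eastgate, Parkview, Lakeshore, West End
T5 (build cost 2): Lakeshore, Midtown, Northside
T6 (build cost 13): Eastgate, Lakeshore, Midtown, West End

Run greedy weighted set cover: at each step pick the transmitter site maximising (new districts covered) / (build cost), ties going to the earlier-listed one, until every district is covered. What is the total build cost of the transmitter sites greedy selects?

Pick 1: T5 adds 3 new (Lakeshore, Midtown, Northside) at build cost 2 (ratio 3/2).
Pick 2: T4 adds 3 new (Eastgate, Parkview, West End) at build cost 14 (ratio 3/14).
Pick 3: T3 adds 1 new (Hilltop) at build cost 19 (ratio 1/19).
Greedy total build cost: 2 + 14 + 19 = 35.

35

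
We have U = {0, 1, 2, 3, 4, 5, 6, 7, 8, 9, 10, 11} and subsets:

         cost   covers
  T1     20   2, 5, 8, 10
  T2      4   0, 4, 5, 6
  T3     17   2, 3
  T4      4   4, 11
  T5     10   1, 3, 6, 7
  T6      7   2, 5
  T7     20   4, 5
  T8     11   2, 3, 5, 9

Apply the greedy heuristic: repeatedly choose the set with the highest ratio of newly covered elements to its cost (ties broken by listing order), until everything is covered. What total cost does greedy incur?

Pick 1: T2 adds 4 new (0, 4, 5, 6) at cost 4 (ratio 4/4).
Pick 2: T5 adds 3 new (1, 3, 7) at cost 10 (ratio 3/10).
Pick 3: T4 adds 1 new (11) at cost 4 (ratio 1/4).
Pick 4: T8 adds 2 new (2, 9) at cost 11 (ratio 2/11).
Pick 5: T1 adds 2 new (8, 10) at cost 20 (ratio 2/20).
Greedy total cost: 4 + 10 + 4 + 11 + 20 = 49.

49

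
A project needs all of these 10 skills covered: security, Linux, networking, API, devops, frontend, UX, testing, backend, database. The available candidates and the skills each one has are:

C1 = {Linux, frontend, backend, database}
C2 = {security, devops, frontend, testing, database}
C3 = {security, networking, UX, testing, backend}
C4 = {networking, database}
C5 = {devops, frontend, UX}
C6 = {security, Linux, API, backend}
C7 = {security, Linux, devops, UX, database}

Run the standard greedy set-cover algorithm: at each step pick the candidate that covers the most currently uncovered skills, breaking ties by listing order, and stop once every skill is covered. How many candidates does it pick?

3

Pick 1: C2 covers 5 new skills (security, devops, frontend, testing, database).
Pick 2: C3 covers 3 new skills (networking, UX, backend).
Pick 3: C6 covers 2 new skills (Linux, API).
Greedy uses 3 candidates.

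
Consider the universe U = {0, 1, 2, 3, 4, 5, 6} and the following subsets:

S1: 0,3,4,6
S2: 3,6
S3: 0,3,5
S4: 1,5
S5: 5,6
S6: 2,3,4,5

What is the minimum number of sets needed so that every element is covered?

S1, S4, S6 together cover {0, 1, 2, 3, 4, 5, 6} — every element.
No 2 of the 6 sets cover everything (all 15 pairs fall short), so 3 is minimum.

3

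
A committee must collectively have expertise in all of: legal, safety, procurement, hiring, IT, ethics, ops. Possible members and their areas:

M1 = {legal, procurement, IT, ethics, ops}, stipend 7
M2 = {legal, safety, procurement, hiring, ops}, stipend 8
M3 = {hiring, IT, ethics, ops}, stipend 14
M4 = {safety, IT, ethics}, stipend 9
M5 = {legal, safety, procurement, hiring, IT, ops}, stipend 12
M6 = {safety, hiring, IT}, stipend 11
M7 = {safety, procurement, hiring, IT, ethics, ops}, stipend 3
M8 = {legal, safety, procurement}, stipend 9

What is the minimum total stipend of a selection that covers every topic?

10

M1, M7 cover every topic at stipend 7 + 3 = 10.
Any cover uses at least 2 members; among all covering selections none totals below 10.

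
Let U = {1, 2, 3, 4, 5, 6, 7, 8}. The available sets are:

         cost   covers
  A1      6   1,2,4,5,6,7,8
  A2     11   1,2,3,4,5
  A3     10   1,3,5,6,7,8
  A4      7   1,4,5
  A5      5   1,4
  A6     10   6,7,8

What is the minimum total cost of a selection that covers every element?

16

A1, A3 cover every element at cost 6 + 10 = 16.
Any cover uses at least 2 sets; among all covering selections none totals below 16.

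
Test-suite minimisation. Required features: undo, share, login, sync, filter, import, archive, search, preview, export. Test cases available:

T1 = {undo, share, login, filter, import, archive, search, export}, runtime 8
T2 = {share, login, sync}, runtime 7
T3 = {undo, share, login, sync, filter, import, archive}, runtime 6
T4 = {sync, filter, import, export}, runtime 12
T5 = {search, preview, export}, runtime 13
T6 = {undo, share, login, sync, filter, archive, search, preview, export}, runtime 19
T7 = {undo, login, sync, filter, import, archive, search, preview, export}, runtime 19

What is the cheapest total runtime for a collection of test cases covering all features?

T3, T5 cover every feature at runtime 6 + 13 = 19.
Any cover uses at least 2 test cases; among all covering selections none totals below 19.
Greedy by coverage-per-runtime would pick T3, T1, T5 for 27 — worse than the optimum 19.

19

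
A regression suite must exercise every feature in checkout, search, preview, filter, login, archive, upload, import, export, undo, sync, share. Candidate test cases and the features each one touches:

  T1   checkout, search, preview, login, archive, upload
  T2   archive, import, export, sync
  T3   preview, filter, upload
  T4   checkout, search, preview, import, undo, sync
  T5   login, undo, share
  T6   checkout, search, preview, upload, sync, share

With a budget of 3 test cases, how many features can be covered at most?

Choosing T1, T2, T5 covers {checkout, search, preview, login, archive, upload, import, export, undo, sync, share} — 11 features.
No choice of 3 test cases does better; here filter is left uncovered.

11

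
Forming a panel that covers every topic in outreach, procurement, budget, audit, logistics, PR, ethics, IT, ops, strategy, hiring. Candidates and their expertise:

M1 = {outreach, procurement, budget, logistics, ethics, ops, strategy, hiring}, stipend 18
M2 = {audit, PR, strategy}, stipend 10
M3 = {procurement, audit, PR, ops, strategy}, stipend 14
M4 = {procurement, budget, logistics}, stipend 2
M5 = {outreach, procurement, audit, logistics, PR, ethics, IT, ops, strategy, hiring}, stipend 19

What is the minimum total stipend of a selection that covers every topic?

21

M4, M5 cover every topic at stipend 2 + 19 = 21.
Any cover uses at least 2 members; among all covering selections none totals below 21.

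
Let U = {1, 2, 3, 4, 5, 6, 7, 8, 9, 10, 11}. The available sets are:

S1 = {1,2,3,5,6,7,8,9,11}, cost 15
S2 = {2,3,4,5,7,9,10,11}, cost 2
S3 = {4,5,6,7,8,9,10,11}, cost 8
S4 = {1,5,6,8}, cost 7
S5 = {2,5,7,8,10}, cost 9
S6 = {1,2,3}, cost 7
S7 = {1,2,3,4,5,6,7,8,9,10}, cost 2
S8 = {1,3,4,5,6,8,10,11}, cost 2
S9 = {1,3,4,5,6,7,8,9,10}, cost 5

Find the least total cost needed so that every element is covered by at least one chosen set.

4

S2, S7 cover every element at cost 2 + 2 = 4.
Any cover uses at least 2 sets; among all covering selections none totals below 4.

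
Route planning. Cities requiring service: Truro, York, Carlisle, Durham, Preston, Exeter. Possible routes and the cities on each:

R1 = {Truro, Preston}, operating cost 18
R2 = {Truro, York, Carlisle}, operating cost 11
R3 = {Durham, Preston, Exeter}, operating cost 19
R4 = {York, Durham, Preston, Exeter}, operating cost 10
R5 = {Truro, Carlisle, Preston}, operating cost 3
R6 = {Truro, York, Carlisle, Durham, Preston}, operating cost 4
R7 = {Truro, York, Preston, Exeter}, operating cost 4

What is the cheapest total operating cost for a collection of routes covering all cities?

8

R6, R7 cover every city at operating cost 4 + 4 = 8.
Any cover uses at least 2 routes; among all covering selections none totals below 8.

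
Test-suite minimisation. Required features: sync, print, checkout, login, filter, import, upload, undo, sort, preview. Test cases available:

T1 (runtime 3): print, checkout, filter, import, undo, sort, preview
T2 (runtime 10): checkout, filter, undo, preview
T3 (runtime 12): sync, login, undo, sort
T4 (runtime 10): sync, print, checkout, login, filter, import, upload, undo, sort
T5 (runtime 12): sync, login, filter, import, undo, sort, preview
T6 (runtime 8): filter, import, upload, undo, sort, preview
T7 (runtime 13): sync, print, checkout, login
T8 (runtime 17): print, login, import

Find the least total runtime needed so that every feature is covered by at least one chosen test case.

13

T1, T4 cover every feature at runtime 3 + 10 = 13.
Any cover uses at least 2 test cases; among all covering selections none totals below 13.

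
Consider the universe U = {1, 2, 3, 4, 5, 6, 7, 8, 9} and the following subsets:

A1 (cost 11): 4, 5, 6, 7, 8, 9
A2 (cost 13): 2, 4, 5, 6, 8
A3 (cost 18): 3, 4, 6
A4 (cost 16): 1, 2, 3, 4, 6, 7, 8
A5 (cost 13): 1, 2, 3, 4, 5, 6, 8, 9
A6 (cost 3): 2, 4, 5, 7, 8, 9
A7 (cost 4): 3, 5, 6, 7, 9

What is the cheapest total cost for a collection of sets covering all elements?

16

A5, A6 cover every element at cost 13 + 3 = 16.
Any cover uses at least 2 sets; among all covering selections none totals below 16.
Greedy by coverage-per-cost would pick A6, A7, A5 for 20 — worse than the optimum 16.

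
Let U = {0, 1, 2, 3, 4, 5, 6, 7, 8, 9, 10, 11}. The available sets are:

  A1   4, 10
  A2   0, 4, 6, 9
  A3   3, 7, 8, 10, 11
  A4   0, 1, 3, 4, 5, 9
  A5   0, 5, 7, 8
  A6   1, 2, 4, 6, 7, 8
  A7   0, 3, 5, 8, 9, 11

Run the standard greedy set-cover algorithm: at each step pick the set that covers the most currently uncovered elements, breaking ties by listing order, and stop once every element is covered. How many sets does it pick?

3

Pick 1: A4 covers 6 new elements (0, 1, 3, 4, 5, 9).
Pick 2: A3 covers 4 new elements (7, 8, 10, 11).
Pick 3: A6 covers 2 new elements (2, 6).
Greedy uses 3 sets.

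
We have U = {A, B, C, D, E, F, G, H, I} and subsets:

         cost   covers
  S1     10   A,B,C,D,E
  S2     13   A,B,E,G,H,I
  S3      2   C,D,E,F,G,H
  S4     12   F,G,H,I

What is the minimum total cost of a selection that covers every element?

S2, S3 cover every element at cost 13 + 2 = 15.
Any cover uses at least 2 sets; among all covering selections none totals below 15.

15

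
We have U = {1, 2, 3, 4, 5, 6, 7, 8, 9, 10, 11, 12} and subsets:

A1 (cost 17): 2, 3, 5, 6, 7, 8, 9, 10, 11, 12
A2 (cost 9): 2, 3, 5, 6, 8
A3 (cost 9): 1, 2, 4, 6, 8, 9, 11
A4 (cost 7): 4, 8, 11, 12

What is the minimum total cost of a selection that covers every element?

26

A1, A3 cover every element at cost 17 + 9 = 26.
Any cover uses at least 2 sets; among all covering selections none totals below 26.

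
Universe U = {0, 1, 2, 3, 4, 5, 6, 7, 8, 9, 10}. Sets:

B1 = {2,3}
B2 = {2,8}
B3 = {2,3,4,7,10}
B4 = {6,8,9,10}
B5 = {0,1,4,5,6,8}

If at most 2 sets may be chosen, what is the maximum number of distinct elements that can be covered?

10

Choosing B3, B5 covers {0, 1, 2, 3, 4, 5, 6, 7, 8, 10} — 10 elements.
No choice of 2 sets does better; here 9 is left uncovered.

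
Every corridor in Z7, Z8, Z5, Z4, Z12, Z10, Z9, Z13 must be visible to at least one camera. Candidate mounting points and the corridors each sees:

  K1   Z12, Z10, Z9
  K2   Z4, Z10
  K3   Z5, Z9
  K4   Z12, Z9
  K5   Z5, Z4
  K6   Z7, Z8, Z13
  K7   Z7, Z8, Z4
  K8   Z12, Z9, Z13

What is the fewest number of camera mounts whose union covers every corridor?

K1, K5, K6 together cover {Z7, Z8, Z5, Z4, Z12, Z10, Z9, Z13} — every corridor.
No 2 of the 8 camera mounts cover everything (all 28 pairs fall short), so 3 is minimum.

3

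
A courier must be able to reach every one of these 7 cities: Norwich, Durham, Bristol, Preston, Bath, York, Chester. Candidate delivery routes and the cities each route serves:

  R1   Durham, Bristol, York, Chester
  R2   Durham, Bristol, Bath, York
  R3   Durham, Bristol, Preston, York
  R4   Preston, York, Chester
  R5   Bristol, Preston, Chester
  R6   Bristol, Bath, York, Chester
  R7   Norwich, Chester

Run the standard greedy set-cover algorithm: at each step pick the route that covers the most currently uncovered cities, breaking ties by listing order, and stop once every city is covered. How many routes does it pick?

4

Pick 1: R1 covers 4 new cities (Durham, Bristol, York, Chester).
Pick 2: R2 covers 1 new cities (Bath).
Pick 3: R3 covers 1 new cities (Preston).
Pick 4: R7 covers 1 new cities (Norwich).
Greedy uses 4 routes. (The true minimum is 3.)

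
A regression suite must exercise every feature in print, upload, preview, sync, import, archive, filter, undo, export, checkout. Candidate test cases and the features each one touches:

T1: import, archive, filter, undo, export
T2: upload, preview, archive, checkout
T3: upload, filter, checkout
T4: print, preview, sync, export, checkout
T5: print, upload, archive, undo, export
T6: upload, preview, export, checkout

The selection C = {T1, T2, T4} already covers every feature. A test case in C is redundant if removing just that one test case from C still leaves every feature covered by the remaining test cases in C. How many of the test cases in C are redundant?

0

Drop T1: import, filter, undo uncovered — not redundant.
Drop T2: upload uncovered — not redundant.
Drop T4: print, sync uncovered — not redundant.
None of the test cases in C is redundant.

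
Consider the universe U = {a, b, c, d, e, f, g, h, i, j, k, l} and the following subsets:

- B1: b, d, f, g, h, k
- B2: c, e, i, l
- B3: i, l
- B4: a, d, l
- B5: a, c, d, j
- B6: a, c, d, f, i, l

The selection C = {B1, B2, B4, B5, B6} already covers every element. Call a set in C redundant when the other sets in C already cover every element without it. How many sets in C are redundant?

2

Drop B1: b, g, h, k uncovered — not redundant.
Drop B2: e uncovered — not redundant.
Drop B4: the rest still cover every element — redundant.
Drop B5: j uncovered — not redundant.
Drop B6: the rest still cover every element — redundant.
2 redundant: B4, B6.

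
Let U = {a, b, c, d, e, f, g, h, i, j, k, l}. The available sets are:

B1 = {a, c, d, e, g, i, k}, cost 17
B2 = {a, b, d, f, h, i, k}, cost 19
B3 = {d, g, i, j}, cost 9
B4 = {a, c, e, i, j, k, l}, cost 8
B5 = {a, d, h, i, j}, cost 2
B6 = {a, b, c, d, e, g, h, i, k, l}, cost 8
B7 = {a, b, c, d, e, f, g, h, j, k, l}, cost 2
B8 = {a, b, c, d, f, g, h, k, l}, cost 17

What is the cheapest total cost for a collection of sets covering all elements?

B5, B7 cover every element at cost 2 + 2 = 4.
Any cover uses at least 2 sets; among all covering selections none totals below 4.

4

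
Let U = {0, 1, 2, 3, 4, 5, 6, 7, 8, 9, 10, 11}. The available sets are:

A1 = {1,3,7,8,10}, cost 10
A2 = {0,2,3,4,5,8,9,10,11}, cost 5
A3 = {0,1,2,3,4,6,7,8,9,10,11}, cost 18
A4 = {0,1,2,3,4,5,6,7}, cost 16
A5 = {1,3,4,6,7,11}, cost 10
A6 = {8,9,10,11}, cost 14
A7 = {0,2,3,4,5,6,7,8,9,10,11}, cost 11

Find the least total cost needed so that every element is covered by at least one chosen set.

A2, A5 cover every element at cost 5 + 10 = 15.
Any cover uses at least 2 sets; among all covering selections none totals below 15.

15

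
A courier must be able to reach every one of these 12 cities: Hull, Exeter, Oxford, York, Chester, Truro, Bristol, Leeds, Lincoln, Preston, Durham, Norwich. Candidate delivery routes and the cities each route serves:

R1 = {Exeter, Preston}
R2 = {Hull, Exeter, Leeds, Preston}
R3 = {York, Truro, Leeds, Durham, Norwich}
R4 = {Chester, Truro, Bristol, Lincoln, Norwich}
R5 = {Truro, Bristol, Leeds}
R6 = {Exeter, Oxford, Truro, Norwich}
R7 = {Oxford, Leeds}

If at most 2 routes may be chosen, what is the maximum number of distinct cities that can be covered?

Choosing R2, R4 covers {Hull, Exeter, Chester, Truro, Bristol, Leeds, Lincoln, Preston, Norwich} — 9 cities.
No choice of 2 routes does better; here Oxford, York, Durham are left uncovered.

9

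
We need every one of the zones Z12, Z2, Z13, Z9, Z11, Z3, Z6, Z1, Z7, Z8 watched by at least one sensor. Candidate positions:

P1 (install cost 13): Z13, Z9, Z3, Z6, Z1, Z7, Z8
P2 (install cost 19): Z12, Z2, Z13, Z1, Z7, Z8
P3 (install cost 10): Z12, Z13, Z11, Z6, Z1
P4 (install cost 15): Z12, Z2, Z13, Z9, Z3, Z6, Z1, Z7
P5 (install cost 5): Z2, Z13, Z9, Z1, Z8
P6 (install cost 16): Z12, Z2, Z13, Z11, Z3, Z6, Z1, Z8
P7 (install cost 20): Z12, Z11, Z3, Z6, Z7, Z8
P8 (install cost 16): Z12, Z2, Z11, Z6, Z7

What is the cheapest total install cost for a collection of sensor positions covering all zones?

P5, P7 cover every zone at install cost 5 + 20 = 25.
Any cover uses at least 2 sensor positions; among all covering selections none totals below 25.

25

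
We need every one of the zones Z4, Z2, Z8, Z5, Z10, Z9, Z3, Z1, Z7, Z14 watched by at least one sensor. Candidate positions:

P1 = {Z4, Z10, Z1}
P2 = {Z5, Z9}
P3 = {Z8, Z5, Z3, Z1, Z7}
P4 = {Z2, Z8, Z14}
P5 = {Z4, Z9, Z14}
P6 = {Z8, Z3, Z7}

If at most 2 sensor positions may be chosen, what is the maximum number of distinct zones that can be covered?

Choosing P3, P5 covers {Z4, Z8, Z5, Z9, Z3, Z1, Z7, Z14} — 8 zones.
No choice of 2 sensor positions does better; here Z2, Z10 are left uncovered.

8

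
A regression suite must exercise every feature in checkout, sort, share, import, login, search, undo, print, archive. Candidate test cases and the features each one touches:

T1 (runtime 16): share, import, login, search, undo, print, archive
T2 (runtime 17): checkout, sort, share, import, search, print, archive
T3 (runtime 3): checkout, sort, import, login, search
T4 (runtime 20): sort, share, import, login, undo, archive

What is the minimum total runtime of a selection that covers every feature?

19

T1, T3 cover every feature at runtime 16 + 3 = 19.
Any cover uses at least 2 test cases; among all covering selections none totals below 19.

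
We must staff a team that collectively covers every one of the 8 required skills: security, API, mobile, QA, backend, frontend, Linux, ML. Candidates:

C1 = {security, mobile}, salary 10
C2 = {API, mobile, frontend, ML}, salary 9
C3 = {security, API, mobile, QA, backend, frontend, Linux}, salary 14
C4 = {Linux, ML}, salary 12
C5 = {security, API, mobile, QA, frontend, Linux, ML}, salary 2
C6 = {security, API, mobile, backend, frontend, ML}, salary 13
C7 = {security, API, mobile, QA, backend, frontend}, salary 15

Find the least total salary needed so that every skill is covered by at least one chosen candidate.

15

C5, C6 cover every skill at salary 2 + 13 = 15.
Any cover uses at least 2 candidates; among all covering selections none totals below 15.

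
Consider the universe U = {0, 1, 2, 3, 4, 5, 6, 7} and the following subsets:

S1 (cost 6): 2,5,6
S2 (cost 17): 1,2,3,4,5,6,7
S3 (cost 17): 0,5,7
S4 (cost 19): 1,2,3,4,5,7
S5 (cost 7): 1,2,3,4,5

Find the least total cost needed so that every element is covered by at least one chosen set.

S1, S3, S5 cover every element at cost 6 + 17 + 7 = 30.
Any cover uses at least 2 sets; among all covering selections none totals below 30.

30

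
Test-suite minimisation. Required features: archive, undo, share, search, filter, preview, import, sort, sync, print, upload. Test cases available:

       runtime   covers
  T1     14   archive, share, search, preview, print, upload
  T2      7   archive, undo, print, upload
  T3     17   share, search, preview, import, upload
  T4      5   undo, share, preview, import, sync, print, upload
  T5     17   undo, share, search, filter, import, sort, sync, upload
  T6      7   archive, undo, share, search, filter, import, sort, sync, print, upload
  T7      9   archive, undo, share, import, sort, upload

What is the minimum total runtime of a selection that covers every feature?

12

T4, T6 cover every feature at runtime 5 + 7 = 12.
Any cover uses at least 2 test cases; among all covering selections none totals below 12.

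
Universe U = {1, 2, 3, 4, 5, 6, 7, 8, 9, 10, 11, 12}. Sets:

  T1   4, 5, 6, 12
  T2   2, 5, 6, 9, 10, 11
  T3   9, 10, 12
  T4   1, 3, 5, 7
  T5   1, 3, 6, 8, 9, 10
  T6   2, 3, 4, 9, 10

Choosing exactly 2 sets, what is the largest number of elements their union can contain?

9

Choosing T1, T5 covers {1, 3, 4, 5, 6, 8, 9, 10, 12} — 9 elements.
No choice of 2 sets does better; here 2, 7, 11 are left uncovered.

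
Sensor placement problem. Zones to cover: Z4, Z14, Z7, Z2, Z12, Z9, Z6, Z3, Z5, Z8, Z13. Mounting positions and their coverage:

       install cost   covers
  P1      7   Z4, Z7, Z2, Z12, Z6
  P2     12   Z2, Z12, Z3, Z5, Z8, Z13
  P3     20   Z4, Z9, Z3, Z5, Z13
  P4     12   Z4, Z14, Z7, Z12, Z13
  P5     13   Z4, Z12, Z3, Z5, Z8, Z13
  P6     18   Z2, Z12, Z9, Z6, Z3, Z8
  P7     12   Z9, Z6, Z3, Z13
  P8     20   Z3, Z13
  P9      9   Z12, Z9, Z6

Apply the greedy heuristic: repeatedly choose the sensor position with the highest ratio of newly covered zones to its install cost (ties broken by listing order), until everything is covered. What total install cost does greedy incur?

40

Pick 1: P1 adds 5 new (Z4, Z7, Z2, Z12, Z6) at install cost 7 (ratio 5/7).
Pick 2: P2 adds 4 new (Z3, Z5, Z8, Z13) at install cost 12 (ratio 4/12).
Pick 3: P9 adds 1 new (Z9) at install cost 9 (ratio 1/9).
Pick 4: P4 adds 1 new (Z14) at install cost 12 (ratio 1/12).
Greedy total install cost: 7 + 12 + 9 + 12 = 40. (The true optimum is 33, so greedy overshoots here.)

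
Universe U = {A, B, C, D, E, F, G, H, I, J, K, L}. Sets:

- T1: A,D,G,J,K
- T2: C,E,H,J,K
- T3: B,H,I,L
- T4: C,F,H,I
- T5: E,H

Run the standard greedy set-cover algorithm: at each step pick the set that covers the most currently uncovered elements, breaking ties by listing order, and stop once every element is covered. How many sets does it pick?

4

Pick 1: T1 covers 5 new elements (A, D, G, J, K).
Pick 2: T3 covers 4 new elements (B, H, I, L).
Pick 3: T2 covers 2 new elements (C, E).
Pick 4: T4 covers 1 new elements (F).
Greedy uses 4 sets.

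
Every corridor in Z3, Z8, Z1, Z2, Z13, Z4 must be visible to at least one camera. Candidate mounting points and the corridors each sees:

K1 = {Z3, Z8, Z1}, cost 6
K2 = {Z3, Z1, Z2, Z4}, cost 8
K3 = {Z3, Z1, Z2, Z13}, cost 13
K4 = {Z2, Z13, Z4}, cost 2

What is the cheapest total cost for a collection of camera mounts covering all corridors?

8

K1, K4 cover every corridor at cost 6 + 2 = 8.
Any cover uses at least 2 camera mounts; among all covering selections none totals below 8.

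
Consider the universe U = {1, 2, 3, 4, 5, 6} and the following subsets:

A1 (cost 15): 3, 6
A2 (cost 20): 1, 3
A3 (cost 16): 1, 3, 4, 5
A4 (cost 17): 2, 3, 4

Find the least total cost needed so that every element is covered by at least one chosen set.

A1, A3, A4 cover every element at cost 15 + 16 + 17 = 48.
Any cover uses at least 3 sets; among all covering selections none totals below 48.

48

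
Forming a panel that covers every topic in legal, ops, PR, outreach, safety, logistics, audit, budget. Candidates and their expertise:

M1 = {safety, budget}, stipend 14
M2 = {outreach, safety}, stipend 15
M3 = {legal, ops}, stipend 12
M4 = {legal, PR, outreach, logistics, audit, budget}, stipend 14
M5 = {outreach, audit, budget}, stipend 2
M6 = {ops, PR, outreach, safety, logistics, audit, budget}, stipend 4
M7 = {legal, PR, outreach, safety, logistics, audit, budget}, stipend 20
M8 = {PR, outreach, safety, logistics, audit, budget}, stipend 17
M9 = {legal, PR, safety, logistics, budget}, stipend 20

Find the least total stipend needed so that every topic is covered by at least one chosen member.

16

M3, M6 cover every topic at stipend 12 + 4 = 16.
Any cover uses at least 2 members; among all covering selections none totals below 16.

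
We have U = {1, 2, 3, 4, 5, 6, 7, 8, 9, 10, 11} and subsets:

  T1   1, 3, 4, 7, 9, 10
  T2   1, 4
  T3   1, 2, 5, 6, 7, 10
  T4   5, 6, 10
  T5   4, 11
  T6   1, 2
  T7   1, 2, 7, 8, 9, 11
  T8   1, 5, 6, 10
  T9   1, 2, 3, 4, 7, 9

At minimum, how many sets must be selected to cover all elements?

T1, T3, T7 together cover {1, 2, 3, 4, 5, 6, 7, 8, 9, 10, 11} — every element.
No 2 of the 9 sets cover everything (all 36 pairs fall short), so 3 is minimum.

3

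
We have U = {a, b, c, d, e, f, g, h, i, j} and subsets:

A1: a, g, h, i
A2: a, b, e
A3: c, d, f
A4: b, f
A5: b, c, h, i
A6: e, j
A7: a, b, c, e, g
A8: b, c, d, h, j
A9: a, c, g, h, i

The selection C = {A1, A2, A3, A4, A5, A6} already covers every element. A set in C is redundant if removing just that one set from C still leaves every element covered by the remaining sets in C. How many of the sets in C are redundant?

3

Drop A1: g uncovered — not redundant.
Drop A2: the rest still cover every element — redundant.
Drop A3: d uncovered — not redundant.
Drop A4: the rest still cover every element — redundant.
Drop A5: the rest still cover every element — redundant.
Drop A6: j uncovered — not redundant.
3 redundant: A2, A4, A5.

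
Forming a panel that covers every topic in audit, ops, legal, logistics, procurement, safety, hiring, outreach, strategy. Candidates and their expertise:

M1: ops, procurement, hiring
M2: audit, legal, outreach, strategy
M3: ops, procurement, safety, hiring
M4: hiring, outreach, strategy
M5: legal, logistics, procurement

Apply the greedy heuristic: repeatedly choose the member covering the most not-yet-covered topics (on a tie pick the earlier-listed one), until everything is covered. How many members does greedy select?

Pick 1: M2 covers 4 new topics (audit, legal, outreach, strategy).
Pick 2: M3 covers 4 new topics (ops, procurement, safety, hiring).
Pick 3: M5 covers 1 new topics (logistics).
Greedy uses 3 members.

3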